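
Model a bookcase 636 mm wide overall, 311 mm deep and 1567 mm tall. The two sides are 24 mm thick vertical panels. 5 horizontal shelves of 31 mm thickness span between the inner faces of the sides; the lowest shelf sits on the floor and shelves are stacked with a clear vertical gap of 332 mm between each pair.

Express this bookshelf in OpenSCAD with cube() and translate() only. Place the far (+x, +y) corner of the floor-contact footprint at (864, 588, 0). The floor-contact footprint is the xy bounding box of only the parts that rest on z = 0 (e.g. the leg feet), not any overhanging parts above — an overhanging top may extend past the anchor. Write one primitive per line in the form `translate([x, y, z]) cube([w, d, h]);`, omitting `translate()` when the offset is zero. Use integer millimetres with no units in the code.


translate([228, 277, 0]) cube([24, 311, 1567]);
translate([840, 277, 0]) cube([24, 311, 1567]);
translate([252, 277, 0]) cube([588, 311, 31]);
translate([252, 277, 363]) cube([588, 311, 31]);
translate([252, 277, 726]) cube([588, 311, 31]);
translate([252, 277, 1089]) cube([588, 311, 31]);
translate([252, 277, 1452]) cube([588, 311, 31]);


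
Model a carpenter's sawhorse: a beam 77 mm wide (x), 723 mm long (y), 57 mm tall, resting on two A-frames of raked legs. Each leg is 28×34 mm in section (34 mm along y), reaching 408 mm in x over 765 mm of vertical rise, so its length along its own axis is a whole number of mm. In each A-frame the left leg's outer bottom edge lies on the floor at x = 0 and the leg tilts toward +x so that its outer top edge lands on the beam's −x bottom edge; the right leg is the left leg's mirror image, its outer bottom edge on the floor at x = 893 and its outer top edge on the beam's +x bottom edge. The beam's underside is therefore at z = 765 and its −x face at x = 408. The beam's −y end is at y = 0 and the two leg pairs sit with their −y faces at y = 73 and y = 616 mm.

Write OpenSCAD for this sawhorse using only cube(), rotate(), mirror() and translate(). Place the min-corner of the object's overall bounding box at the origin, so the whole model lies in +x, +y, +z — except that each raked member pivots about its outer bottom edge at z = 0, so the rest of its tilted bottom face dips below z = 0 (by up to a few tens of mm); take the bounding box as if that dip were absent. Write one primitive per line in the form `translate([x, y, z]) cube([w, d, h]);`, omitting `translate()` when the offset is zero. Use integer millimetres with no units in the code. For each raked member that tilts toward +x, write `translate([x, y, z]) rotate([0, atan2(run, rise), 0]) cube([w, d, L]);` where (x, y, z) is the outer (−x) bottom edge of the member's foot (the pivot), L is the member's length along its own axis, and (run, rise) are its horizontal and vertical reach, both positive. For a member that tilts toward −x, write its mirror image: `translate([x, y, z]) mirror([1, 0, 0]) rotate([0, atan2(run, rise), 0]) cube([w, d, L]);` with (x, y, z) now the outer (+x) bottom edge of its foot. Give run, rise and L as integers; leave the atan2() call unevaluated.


translate([408, 0, 765]) cube([77, 723, 57]);
translate([0, 73, 0]) rotate([0, atan2(408, 765), 0]) cube([28, 34, 867]);
translate([893, 73, 0]) mirror([1, 0, 0]) rotate([0, atan2(408, 765), 0]) cube([28, 34, 867]);
translate([0, 616, 0]) rotate([0, atan2(408, 765), 0]) cube([28, 34, 867]);
translate([893, 616, 0]) mirror([1, 0, 0]) rotate([0, atan2(408, 765), 0]) cube([28, 34, 867]);


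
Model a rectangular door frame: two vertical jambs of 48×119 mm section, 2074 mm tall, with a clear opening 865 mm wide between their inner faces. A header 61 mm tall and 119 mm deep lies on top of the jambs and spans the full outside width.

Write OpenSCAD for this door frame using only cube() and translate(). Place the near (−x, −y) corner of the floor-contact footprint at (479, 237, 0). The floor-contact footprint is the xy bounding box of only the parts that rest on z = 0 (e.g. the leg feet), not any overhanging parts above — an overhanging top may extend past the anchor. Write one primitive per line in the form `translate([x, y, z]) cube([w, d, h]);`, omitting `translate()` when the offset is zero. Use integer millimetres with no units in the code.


translate([479, 237, 0]) cube([48, 119, 2074]);
translate([1392, 237, 0]) cube([48, 119, 2074]);
translate([479, 237, 2074]) cube([961, 119, 61]);


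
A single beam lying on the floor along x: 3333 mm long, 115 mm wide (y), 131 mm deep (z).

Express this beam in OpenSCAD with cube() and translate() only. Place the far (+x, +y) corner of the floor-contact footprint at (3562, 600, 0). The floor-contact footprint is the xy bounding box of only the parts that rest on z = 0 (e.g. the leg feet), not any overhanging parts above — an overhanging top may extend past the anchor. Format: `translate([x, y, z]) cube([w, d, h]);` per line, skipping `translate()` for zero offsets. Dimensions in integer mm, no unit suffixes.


translate([229, 485, 0]) cube([3333, 115, 131]);


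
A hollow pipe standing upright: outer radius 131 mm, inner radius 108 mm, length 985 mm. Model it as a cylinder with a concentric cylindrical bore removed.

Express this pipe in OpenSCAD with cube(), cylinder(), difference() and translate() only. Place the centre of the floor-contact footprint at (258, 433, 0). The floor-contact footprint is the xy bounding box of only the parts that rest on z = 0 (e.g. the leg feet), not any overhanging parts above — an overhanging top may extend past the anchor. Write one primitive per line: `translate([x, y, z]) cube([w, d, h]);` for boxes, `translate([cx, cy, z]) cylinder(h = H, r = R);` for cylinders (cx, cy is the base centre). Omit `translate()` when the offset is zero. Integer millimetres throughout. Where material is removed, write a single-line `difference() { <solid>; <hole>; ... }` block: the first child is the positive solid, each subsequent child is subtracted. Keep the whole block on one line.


difference() { translate([258, 433, 0]) cylinder(h = 985, r = 131); translate([258, 433, 0]) cylinder(h = 985, r = 108); }


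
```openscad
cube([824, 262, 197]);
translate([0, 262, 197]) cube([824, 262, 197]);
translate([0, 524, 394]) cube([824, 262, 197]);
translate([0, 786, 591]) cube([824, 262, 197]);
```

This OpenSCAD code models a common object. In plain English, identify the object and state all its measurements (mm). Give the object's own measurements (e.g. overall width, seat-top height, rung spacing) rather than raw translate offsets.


A straight staircase of 4 solid steps. Each step is 824 mm wide (x), 262 mm deep (y, the going) and 197 mm tall (the rise). The first step rests on the floor; each subsequent step sits one going further in +y and one rise higher in +z, directly behind and above the previous step with no overlap.


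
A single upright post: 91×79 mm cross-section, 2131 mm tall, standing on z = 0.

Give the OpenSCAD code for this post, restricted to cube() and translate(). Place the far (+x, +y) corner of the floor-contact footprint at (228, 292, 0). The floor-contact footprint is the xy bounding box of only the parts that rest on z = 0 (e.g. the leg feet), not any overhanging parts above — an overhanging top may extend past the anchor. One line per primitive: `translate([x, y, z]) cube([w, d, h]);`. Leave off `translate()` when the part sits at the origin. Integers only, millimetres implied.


translate([137, 213, 0]) cube([91, 79, 2131]);


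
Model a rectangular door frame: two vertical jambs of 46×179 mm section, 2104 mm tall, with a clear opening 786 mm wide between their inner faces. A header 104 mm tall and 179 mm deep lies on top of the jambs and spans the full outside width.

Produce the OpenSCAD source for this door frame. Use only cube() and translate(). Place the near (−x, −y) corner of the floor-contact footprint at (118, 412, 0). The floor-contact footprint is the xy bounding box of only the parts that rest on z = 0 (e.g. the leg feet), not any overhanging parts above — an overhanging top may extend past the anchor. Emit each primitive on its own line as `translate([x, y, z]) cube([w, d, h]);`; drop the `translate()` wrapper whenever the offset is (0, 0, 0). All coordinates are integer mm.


translate([118, 412, 0]) cube([46, 179, 2104]);
translate([950, 412, 0]) cube([46, 179, 2104]);
translate([118, 412, 2104]) cube([878, 179, 104]);


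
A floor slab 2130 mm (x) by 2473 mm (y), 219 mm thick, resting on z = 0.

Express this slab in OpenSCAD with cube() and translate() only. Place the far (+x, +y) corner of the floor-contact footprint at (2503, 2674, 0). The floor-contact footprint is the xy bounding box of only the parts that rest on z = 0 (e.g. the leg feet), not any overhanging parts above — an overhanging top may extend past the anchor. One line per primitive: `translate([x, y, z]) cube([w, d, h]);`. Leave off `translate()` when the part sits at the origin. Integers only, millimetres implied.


translate([373, 201, 0]) cube([2130, 2473, 219]);


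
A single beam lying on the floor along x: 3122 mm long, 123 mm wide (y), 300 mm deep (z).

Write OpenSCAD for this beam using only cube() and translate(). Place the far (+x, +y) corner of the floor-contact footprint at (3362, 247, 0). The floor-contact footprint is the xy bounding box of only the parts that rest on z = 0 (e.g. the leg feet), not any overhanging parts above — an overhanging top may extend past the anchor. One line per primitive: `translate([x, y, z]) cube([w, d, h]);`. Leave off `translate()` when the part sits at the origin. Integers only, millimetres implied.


translate([240, 124, 0]) cube([3122, 123, 300]);


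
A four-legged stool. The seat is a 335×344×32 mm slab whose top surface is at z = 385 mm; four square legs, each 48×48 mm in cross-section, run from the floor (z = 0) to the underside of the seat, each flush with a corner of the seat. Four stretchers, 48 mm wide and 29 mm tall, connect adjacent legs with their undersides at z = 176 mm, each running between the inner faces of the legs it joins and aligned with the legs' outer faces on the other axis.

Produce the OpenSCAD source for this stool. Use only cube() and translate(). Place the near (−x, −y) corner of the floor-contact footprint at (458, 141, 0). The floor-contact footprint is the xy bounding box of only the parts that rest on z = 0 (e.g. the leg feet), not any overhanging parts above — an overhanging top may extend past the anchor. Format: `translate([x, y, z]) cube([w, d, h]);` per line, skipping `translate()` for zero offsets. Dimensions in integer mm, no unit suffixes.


// leg_h = 385 - 32 = 353
// stretcher span = 335 - 2*48 = 239
translate([458, 141, 353]) cube([335, 344, 32]);
translate([458, 141, 0]) cube([48, 48, 353]);
translate([745, 141, 0]) cube([48, 48, 353]);
translate([458, 437, 0]) cube([48, 48, 353]);
translate([745, 437, 0]) cube([48, 48, 353]);
translate([506, 141, 176]) cube([239, 48, 29]);
translate([506, 437, 176]) cube([239, 48, 29]);
translate([458, 189, 176]) cube([48, 248, 29]);
translate([745, 189, 176]) cube([48, 248, 29]);


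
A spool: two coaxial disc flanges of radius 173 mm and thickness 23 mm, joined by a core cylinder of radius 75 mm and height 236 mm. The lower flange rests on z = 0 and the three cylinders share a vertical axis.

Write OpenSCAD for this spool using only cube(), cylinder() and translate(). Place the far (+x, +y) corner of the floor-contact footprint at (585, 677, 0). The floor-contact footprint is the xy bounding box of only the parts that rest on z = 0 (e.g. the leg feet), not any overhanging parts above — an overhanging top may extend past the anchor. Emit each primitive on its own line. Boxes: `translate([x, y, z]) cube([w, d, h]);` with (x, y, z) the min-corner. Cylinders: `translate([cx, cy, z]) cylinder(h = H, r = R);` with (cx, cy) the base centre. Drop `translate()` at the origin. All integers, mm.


translate([412, 504, 0]) cylinder(h = 23, r = 173);
translate([412, 504, 23]) cylinder(h = 236, r = 75);
translate([412, 504, 259]) cylinder(h = 23, r = 173);


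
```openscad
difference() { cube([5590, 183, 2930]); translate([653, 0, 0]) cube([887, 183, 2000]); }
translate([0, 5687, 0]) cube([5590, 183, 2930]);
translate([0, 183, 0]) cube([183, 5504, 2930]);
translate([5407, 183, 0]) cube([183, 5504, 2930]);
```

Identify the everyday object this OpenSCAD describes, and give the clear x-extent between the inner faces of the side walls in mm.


A single room. The interior width is 5224 mm.

Four walls enclosing a rectangle with a door in the front wall — a room. Outside width 5590 minus two 183 mm walls gives 5224 mm.


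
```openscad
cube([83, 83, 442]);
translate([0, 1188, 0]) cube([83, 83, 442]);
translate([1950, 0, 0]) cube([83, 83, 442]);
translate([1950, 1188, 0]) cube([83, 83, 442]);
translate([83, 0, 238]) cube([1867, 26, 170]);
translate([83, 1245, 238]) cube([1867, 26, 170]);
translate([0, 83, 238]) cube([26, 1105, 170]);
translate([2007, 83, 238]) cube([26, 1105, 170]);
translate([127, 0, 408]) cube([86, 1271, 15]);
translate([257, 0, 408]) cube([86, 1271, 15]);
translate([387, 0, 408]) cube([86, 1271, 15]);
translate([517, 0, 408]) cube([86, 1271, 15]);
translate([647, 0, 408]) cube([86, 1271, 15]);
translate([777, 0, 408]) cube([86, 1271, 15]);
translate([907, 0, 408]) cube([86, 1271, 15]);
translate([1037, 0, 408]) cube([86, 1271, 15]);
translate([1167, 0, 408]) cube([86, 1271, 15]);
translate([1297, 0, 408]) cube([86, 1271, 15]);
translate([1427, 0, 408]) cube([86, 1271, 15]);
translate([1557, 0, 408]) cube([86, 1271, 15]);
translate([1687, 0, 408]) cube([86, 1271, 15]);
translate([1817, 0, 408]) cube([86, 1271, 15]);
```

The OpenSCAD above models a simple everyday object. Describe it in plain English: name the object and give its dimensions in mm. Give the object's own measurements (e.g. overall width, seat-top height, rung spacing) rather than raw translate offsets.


A bed frame 2033 mm long (x) by 1271 mm wide (y). Four 83×83 mm corner posts, 442 mm tall, at the corners of the footprint. Four rails of 26 mm thickness and 170 mm height run between adjacent posts with their undersides at z = 238 mm, their outer faces flush with the outside of the frame (the two x-running rails run between the posts' inner faces; the two y-running rails run between the posts' inner faces). 14 slats, each 86 mm wide (x) and 15 mm thick, lie across the top of the two x-running rails, running the full 1271 mm width of the frame in y; along x they sit between the end posts with a 44 mm gap after the −x posts and between neighbouring slats, leaving 47 mm before the +x posts.


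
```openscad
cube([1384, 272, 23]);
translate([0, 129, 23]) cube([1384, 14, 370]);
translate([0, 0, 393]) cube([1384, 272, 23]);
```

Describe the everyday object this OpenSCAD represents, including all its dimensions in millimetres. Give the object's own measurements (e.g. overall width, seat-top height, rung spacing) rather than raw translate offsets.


An I-beam lying along x, 1384 mm long. Overall section height 416 mm. Two flanges 272 mm wide (y) and 23 mm thick, one on the floor and one at the top; a web 14 mm thick runs between them, centred on the flange width.


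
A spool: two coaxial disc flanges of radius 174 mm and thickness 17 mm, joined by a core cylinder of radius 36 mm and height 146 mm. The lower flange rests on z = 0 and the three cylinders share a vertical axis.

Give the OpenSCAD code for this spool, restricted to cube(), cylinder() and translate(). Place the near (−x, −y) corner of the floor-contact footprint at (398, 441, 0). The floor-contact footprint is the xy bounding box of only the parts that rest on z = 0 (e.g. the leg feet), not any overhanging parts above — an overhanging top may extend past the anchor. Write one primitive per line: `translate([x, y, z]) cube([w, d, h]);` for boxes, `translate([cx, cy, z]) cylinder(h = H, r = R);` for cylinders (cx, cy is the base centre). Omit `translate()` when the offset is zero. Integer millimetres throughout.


translate([572, 615, 0]) cylinder(h = 17, r = 174);
translate([572, 615, 17]) cylinder(h = 146, r = 36);
translate([572, 615, 163]) cylinder(h = 17, r = 174);


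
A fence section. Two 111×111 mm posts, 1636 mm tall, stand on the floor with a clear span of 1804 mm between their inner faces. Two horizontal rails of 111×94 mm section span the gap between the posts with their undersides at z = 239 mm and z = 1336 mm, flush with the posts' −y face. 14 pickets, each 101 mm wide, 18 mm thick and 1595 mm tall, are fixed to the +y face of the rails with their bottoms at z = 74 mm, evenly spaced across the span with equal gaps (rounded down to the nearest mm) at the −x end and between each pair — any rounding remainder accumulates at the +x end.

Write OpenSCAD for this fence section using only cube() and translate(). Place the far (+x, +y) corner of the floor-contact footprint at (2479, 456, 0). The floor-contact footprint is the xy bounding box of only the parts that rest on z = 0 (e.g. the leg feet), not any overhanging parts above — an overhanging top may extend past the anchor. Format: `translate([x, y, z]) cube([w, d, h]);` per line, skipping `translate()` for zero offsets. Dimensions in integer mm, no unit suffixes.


translate([453, 345, 0]) cube([111, 111, 1636]);
translate([2368, 345, 0]) cube([111, 111, 1636]);
translate([564, 345, 239]) cube([1804, 111, 94]);
translate([564, 345, 1336]) cube([1804, 111, 94]);
translate([590, 456, 74]) cube([101, 18, 1595]);
translate([717, 456, 74]) cube([101, 18, 1595]);
translate([844, 456, 74]) cube([101, 18, 1595]);
translate([971, 456, 74]) cube([101, 18, 1595]);
translate([1098, 456, 74]) cube([101, 18, 1595]);
translate([1225, 456, 74]) cube([101, 18, 1595]);
translate([1352, 456, 74]) cube([101, 18, 1595]);
translate([1479, 456, 74]) cube([101, 18, 1595]);
translate([1606, 456, 74]) cube([101, 18, 1595]);
translate([1733, 456, 74]) cube([101, 18, 1595]);
translate([1860, 456, 74]) cube([101, 18, 1595]);
translate([1987, 456, 74]) cube([101, 18, 1595]);
translate([2114, 456, 74]) cube([101, 18, 1595]);
translate([2241, 456, 74]) cube([101, 18, 1595]);


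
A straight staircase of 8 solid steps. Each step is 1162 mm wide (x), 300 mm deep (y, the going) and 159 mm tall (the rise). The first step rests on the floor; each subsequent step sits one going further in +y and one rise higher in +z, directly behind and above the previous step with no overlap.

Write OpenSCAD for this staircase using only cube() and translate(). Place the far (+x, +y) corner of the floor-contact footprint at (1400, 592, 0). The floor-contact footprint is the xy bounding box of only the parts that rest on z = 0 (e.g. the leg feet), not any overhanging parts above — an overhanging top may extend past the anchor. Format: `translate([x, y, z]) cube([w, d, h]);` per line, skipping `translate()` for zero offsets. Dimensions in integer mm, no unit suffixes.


translate([238, 292, 0]) cube([1162, 300, 159]);
translate([238, 592, 159]) cube([1162, 300, 159]);
translate([238, 892, 318]) cube([1162, 300, 159]);
translate([238, 1192, 477]) cube([1162, 300, 159]);
translate([238, 1492, 636]) cube([1162, 300, 159]);
translate([238, 1792, 795]) cube([1162, 300, 159]);
translate([238, 2092, 954]) cube([1162, 300, 159]);
translate([238, 2392, 1113]) cube([1162, 300, 159]);


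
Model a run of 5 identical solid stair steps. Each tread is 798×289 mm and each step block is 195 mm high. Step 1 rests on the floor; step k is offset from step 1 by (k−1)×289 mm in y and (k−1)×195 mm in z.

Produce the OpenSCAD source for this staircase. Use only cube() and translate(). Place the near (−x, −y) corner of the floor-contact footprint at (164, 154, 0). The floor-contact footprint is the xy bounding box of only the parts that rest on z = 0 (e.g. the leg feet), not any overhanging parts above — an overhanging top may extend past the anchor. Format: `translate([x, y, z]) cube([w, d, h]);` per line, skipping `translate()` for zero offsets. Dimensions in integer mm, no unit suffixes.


translate([164, 154, 0]) cube([798, 289, 195]);
translate([164, 443, 195]) cube([798, 289, 195]);
translate([164, 732, 390]) cube([798, 289, 195]);
translate([164, 1021, 585]) cube([798, 289, 195]);
translate([164, 1310, 780]) cube([798, 289, 195]);


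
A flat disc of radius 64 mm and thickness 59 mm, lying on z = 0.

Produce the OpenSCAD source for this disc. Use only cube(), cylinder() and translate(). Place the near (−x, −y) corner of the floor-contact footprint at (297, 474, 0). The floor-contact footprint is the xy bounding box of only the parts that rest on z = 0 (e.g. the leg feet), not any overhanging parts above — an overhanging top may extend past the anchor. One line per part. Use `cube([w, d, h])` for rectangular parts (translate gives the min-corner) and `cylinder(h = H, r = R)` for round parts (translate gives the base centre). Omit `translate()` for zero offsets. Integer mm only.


translate([361, 538, 0]) cylinder(h = 59, r = 64);


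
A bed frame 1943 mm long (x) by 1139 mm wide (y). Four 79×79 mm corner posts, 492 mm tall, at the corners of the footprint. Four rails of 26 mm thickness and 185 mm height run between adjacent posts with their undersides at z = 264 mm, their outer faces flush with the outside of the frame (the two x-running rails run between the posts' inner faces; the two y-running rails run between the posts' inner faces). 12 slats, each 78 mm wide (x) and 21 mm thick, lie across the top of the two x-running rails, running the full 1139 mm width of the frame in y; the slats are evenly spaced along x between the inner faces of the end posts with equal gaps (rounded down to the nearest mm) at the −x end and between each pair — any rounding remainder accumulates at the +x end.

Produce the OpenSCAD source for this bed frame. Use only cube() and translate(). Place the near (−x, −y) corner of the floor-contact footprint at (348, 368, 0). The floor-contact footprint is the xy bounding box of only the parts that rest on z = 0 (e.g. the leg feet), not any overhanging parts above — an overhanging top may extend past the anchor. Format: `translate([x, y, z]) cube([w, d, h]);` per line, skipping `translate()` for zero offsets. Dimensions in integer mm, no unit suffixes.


// slat z = rail_z + rail_h = 264 + 185 = 449
// slat gap = ⌊(1785 − 12·78) / 13⌋ = 65
translate([348, 368, 0]) cube([79, 79, 492]);
translate([348, 1428, 0]) cube([79, 79, 492]);
translate([2212, 368, 0]) cube([79, 79, 492]);
translate([2212, 1428, 0]) cube([79, 79, 492]);
translate([427, 368, 264]) cube([1785, 26, 185]);
translate([427, 1481, 264]) cube([1785, 26, 185]);
translate([348, 447, 264]) cube([26, 981, 185]);
translate([2265, 447, 264]) cube([26, 981, 185]);
translate([492, 368, 449]) cube([78, 1139, 21]);
translate([635, 368, 449]) cube([78, 1139, 21]);
translate([778, 368, 449]) cube([78, 1139, 21]);
translate([921, 368, 449]) cube([78, 1139, 21]);
translate([1064, 368, 449]) cube([78, 1139, 21]);
translate([1207, 368, 449]) cube([78, 1139, 21]);
translate([1350, 368, 449]) cube([78, 1139, 21]);
translate([1493, 368, 449]) cube([78, 1139, 21]);
translate([1636, 368, 449]) cube([78, 1139, 21]);
translate([1779, 368, 449]) cube([78, 1139, 21]);
translate([1922, 368, 449]) cube([78, 1139, 21]);
translate([2065, 368, 449]) cube([78, 1139, 21]);


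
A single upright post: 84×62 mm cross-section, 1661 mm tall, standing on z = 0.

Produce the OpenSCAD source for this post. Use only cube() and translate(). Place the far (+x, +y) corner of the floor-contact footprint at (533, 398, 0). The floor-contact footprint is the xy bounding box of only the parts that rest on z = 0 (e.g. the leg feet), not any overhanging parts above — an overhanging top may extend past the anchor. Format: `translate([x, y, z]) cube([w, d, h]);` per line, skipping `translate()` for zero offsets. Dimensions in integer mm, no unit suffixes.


translate([449, 336, 0]) cube([84, 62, 1661]);


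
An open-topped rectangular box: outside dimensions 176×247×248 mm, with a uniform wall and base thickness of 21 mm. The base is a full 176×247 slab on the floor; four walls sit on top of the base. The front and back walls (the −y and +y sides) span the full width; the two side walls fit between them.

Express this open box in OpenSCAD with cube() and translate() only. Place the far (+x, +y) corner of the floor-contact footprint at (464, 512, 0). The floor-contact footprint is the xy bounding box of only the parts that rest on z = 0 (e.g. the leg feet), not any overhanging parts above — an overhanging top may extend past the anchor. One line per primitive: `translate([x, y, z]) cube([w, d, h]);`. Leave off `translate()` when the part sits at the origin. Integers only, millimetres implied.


translate([288, 265, 0]) cube([176, 247, 21]);
translate([288, 265, 21]) cube([176, 21, 227]);
translate([288, 491, 21]) cube([176, 21, 227]);
translate([288, 286, 21]) cube([21, 205, 227]);
translate([443, 286, 21]) cube([21, 205, 227]);


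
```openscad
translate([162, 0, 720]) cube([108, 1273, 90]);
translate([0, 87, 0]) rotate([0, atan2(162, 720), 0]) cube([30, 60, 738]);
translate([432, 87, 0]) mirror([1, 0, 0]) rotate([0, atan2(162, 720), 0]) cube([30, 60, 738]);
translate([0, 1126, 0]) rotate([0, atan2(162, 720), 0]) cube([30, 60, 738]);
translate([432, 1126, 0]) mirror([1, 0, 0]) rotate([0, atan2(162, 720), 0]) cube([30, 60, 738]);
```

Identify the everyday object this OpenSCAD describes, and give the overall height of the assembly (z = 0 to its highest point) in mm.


A sawhorse. The overall height is 810 mm.

A beam across two mirrored pairs of raked legs — a sawhorse. The beam's underside is at z = 720 (matching the legs' vertical rise in atan2(162, 720)) and the beam is 90 mm tall, so its top is at 720 + 90 = 810 mm. The raked legs top out at the beam's underside, so that is the highest point.


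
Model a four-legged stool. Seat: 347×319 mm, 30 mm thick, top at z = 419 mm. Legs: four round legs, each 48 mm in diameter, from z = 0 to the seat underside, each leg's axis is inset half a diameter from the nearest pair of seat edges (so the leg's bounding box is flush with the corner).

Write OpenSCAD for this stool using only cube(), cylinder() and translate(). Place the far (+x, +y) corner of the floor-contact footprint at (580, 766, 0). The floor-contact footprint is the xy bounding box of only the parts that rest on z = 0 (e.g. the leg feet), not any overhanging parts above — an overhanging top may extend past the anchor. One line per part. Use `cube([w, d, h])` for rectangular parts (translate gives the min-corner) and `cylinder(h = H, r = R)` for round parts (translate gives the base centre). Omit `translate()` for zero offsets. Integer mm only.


// leg_h = 419 - 30 = 389
translate([233, 447, 389]) cube([347, 319, 30]);
translate([257, 471, 0]) cylinder(h = 389, r = 24);
translate([556, 471, 0]) cylinder(h = 389, r = 24);
translate([257, 742, 0]) cylinder(h = 389, r = 24);
translate([556, 742, 0]) cylinder(h = 389, r = 24);


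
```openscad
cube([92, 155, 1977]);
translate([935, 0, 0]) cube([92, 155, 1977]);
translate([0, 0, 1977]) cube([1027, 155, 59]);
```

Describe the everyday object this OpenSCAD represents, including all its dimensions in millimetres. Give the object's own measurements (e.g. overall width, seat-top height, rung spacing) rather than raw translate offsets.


A door frame. The clear opening is 843 mm wide and 1977 mm high. Two 92 mm wide jambs, 155 mm deep, stand either side of the opening from the floor to the top of the opening. A 59 mm thick head sits across the top of both jambs, spanning the full outside width of the frame.


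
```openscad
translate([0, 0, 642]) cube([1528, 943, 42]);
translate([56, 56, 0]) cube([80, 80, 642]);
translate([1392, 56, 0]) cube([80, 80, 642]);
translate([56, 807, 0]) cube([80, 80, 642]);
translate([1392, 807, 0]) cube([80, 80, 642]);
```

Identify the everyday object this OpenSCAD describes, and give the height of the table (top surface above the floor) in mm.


A table. The table height is 684 mm.

A 1528×943×42 slab sits at z = 642 on four 80 mm square posts — a table. The top surface is at 642 + 42 = 684 mm.


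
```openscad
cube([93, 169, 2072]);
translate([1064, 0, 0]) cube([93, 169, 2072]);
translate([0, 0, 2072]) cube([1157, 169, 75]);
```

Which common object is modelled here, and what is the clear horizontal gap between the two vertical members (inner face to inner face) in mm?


A door frame. The clear opening width is 971 mm.

Two 2072 mm tall posts with a header on top — a door frame. The left jamb is 93 mm wide at x = 0; the right jamb starts at x = 1064. The clear opening is 1064 − 93 = 971 mm.


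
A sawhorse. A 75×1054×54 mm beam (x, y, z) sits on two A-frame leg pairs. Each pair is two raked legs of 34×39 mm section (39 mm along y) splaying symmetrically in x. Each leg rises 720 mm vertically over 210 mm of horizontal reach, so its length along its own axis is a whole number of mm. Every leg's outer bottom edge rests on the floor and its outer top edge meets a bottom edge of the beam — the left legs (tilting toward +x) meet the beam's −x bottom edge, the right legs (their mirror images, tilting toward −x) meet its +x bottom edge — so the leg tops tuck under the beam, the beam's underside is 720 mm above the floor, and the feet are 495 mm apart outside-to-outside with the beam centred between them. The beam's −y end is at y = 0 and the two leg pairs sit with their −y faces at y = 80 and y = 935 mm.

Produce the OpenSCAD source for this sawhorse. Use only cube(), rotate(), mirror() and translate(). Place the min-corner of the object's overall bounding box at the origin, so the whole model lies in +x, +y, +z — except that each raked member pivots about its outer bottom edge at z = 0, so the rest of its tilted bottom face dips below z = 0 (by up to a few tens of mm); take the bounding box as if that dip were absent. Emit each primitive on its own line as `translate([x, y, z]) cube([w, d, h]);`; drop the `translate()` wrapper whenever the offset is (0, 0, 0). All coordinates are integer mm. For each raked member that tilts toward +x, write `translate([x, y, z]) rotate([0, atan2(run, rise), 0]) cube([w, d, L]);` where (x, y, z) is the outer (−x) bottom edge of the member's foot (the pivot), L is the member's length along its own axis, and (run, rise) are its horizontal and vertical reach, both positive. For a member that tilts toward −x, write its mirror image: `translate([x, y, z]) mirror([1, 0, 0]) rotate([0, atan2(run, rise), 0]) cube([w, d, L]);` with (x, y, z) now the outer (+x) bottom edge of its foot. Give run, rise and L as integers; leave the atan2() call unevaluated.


// leg length = √(210² + 720²) = 750
// right-leg outer foot x = 2·210 + 75 = 495
// beam min-corner = (210, 0, 720)
translate([210, 0, 720]) cube([75, 1054, 54]);
translate([0, 80, 0]) rotate([0, atan2(210, 720), 0]) cube([34, 39, 750]);
translate([495, 80, 0]) mirror([1, 0, 0]) rotate([0, atan2(210, 720), 0]) cube([34, 39, 750]);
translate([0, 935, 0]) rotate([0, atan2(210, 720), 0]) cube([34, 39, 750]);
translate([495, 935, 0]) mirror([1, 0, 0]) rotate([0, atan2(210, 720), 0]) cube([34, 39, 750]);


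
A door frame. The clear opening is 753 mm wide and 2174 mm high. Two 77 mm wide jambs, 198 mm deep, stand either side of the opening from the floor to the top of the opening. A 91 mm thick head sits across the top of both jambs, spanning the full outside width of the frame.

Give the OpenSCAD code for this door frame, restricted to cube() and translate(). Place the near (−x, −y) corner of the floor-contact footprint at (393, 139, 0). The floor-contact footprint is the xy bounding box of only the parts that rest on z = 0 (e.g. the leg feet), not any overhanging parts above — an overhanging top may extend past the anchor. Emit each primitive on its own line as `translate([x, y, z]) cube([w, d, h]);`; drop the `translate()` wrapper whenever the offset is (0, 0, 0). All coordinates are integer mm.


translate([393, 139, 0]) cube([77, 198, 2174]);
translate([1223, 139, 0]) cube([77, 198, 2174]);
translate([393, 139, 2174]) cube([907, 198, 91]);


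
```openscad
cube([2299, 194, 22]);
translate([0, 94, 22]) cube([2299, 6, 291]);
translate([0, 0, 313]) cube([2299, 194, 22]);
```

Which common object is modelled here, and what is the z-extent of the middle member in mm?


An I-beam. The web height is 291 mm.

Two wide flanges with a thin centred web — an I-beam. Overall 335 mm minus two 22 mm flanges gives a web of 335 − 2·22 = 291 mm.


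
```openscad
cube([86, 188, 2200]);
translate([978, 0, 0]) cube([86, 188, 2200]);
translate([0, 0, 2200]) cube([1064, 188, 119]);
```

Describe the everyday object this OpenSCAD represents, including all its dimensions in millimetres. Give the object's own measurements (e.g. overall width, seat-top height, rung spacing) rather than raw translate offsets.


A door frame. The clear opening is 892 mm wide and 2200 mm high. Two 86 mm wide jambs, 188 mm deep, stand either side of the opening from the floor to the top of the opening. A 119 mm thick head sits across the top of both jambs, spanning the full outside width of the frame.


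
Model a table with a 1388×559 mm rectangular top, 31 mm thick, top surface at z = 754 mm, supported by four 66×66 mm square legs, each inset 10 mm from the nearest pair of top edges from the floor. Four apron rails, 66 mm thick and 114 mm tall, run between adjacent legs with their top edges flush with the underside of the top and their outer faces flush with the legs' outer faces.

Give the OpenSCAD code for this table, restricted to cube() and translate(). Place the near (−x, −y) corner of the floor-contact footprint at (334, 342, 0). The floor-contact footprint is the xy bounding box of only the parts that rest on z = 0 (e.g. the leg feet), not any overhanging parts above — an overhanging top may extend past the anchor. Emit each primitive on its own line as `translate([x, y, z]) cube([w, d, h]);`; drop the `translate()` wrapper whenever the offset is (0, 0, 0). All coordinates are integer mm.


translate([324, 332, 723]) cube([1388, 559, 31]);
translate([334, 342, 0]) cube([66, 66, 723]);
translate([1636, 342, 0]) cube([66, 66, 723]);
translate([334, 815, 0]) cube([66, 66, 723]);
translate([1636, 815, 0]) cube([66, 66, 723]);
translate([400, 342, 609]) cube([1236, 66, 114]);
translate([400, 815, 609]) cube([1236, 66, 114]);
translate([334, 408, 609]) cube([66, 407, 114]);
translate([1636, 408, 609]) cube([66, 407, 114]);


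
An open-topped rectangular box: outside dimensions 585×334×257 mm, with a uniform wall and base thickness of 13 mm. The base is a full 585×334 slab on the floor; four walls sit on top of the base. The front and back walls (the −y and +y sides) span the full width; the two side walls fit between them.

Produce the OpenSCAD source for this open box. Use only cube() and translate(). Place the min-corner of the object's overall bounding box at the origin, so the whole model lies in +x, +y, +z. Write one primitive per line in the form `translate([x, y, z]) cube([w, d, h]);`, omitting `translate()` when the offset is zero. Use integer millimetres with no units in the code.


cube([585, 334, 13]);
translate([0, 0, 13]) cube([585, 13, 244]);
translate([0, 321, 13]) cube([585, 13, 244]);
translate([0, 13, 13]) cube([13, 308, 244]);
translate([572, 13, 13]) cube([13, 308, 244]);


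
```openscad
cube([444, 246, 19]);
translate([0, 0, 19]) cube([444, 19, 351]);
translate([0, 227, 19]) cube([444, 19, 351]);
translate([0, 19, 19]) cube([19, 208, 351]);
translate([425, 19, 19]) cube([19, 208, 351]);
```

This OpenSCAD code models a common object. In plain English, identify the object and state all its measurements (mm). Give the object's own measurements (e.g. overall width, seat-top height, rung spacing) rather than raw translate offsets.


An open-topped rectangular box: outside dimensions 444×246×370 mm, with a uniform wall and base thickness of 19 mm. The base is a full 444×246 slab on the floor; four walls sit on top of the base. The front and back walls (the −y and +y sides) span the full width; the two side walls fit between them.


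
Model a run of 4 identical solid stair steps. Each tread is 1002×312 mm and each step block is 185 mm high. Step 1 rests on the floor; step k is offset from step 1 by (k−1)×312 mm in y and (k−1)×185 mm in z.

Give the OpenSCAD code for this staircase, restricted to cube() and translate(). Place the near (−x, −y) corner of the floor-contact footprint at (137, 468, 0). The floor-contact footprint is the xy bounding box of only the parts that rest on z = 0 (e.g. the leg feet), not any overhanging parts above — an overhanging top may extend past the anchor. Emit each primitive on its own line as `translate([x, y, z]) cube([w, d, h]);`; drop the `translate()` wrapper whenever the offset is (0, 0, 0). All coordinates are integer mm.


translate([137, 468, 0]) cube([1002, 312, 185]);
translate([137, 780, 185]) cube([1002, 312, 185]);
translate([137, 1092, 370]) cube([1002, 312, 185]);
translate([137, 1404, 555]) cube([1002, 312, 185]);


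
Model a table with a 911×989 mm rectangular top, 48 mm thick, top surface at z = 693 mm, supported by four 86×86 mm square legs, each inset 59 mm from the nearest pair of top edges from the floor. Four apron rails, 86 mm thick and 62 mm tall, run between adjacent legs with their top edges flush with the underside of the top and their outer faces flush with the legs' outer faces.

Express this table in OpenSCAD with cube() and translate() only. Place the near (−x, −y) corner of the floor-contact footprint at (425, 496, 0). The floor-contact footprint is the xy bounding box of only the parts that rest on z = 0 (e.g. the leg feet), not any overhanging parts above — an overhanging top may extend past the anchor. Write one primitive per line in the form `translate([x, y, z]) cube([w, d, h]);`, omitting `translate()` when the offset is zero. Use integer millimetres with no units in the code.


translate([366, 437, 645]) cube([911, 989, 48]);
translate([425, 496, 0]) cube([86, 86, 645]);
translate([1132, 496, 0]) cube([86, 86, 645]);
translate([425, 1281, 0]) cube([86, 86, 645]);
translate([1132, 1281, 0]) cube([86, 86, 645]);
translate([511, 496, 583]) cube([621, 86, 62]);
translate([511, 1281, 583]) cube([621, 86, 62]);
translate([425, 582, 583]) cube([86, 699, 62]);
translate([1132, 582, 583]) cube([86, 699, 62]);


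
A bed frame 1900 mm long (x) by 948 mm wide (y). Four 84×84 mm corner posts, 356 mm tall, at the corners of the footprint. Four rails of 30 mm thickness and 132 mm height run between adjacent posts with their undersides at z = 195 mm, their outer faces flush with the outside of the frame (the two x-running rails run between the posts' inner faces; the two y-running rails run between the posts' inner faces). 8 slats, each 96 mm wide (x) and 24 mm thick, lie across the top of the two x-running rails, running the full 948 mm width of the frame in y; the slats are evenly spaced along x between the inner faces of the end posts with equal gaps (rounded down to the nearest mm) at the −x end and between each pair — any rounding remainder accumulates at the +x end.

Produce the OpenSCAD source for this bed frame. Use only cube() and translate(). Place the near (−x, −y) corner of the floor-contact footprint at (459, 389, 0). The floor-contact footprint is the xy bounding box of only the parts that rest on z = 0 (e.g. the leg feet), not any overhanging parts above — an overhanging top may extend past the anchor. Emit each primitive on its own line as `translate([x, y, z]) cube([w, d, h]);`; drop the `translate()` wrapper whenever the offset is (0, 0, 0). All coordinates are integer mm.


translate([459, 389, 0]) cube([84, 84, 356]);
translate([459, 1253, 0]) cube([84, 84, 356]);
translate([2275, 389, 0]) cube([84, 84, 356]);
translate([2275, 1253, 0]) cube([84, 84, 356]);
translate([543, 389, 195]) cube([1732, 30, 132]);
translate([543, 1307, 195]) cube([1732, 30, 132]);
translate([459, 473, 195]) cube([30, 780, 132]);
translate([2329, 473, 195]) cube([30, 780, 132]);
translate([650, 389, 327]) cube([96, 948, 24]);
translate([853, 389, 327]) cube([96, 948, 24]);
translate([1056, 389, 327]) cube([96, 948, 24]);
translate([1259, 389, 327]) cube([96, 948, 24]);
translate([1462, 389, 327]) cube([96, 948, 24]);
translate([1665, 389, 327]) cube([96, 948, 24]);
translate([1868, 389, 327]) cube([96, 948, 24]);
translate([2071, 389, 327]) cube([96, 948, 24]);
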